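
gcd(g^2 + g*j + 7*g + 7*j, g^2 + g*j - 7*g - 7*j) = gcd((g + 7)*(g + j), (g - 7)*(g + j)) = g + j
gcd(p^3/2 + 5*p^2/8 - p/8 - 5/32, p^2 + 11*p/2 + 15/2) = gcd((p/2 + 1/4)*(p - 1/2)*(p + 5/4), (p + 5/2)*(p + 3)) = 1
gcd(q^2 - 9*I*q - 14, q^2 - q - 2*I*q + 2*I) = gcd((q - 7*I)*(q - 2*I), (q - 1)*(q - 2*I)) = q - 2*I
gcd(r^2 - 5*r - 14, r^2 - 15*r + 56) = r - 7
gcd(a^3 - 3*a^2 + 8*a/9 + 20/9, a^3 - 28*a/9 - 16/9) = a^2 - 4*a/3 - 4/3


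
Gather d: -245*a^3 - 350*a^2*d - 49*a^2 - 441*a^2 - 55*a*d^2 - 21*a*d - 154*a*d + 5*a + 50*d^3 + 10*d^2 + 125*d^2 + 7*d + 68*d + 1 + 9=-245*a^3 - 490*a^2 + 5*a + 50*d^3 + d^2*(135 - 55*a) + d*(-350*a^2 - 175*a + 75) + 10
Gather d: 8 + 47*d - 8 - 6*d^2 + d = -6*d^2 + 48*d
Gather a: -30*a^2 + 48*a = -30*a^2 + 48*a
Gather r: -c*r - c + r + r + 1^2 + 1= -c + r*(2 - c) + 2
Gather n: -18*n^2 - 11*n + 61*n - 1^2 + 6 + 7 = -18*n^2 + 50*n + 12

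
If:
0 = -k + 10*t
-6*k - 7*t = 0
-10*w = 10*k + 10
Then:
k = 0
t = 0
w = -1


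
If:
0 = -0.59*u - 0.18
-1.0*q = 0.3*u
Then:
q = 0.09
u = -0.31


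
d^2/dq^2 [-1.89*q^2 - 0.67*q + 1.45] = -3.78000000000000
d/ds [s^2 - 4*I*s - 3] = 2*s - 4*I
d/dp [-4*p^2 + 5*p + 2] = 5 - 8*p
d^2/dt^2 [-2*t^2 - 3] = -4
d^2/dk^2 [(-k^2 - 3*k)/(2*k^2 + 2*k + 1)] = 2*(-8*k^3 + 6*k^2 + 18*k + 5)/(8*k^6 + 24*k^5 + 36*k^4 + 32*k^3 + 18*k^2 + 6*k + 1)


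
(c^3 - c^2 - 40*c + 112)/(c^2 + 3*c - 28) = c - 4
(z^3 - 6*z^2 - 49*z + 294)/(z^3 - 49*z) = (z - 6)/z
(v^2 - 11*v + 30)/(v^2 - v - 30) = (v - 5)/(v + 5)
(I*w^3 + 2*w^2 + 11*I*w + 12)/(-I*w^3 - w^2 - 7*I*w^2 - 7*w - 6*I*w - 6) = (-w^2 + I*w - 12)/(w^2 + 7*w + 6)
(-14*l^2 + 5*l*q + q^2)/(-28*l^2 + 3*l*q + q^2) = (-2*l + q)/(-4*l + q)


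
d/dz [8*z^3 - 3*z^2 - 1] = 6*z*(4*z - 1)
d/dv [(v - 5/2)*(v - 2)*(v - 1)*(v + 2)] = 4*v^3 - 21*v^2/2 - 3*v + 14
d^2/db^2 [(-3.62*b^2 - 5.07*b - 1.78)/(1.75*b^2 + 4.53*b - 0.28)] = (26.3413499999999*b^3 - 43.3502999999999*b^2 - 99.5715*b - 88.227996)/(5.359375*b^6 + 41.619375*b^5 + 105.162225*b^4 + 79.641477*b^3 - 16.825956*b^2 + 1.065456*b - 0.021952)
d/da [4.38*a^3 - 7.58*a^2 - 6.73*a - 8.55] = 13.14*a^2 - 15.16*a - 6.73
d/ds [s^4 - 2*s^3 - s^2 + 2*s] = 4*s^3 - 6*s^2 - 2*s + 2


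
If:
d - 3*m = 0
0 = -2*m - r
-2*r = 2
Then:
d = 3/2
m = 1/2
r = -1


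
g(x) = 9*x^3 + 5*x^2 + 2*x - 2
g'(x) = 27*x^2 + 10*x + 2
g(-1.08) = -9.67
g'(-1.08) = 22.69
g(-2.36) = -97.17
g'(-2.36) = 128.78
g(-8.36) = -4927.77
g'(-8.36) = 1805.42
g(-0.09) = -2.15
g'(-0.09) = 1.32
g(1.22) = 24.22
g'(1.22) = 54.39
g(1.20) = 23.15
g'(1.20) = 52.88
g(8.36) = 5622.66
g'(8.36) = 1972.62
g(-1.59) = -28.72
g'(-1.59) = 54.36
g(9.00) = 6982.00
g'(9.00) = 2279.00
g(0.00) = -2.00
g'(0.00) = 2.00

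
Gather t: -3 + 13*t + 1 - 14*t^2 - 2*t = -14*t^2 + 11*t - 2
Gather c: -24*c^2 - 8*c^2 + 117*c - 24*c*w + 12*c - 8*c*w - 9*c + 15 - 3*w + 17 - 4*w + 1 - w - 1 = -32*c^2 + c*(120 - 32*w) - 8*w + 32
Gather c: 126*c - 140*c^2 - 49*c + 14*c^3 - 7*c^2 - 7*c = 14*c^3 - 147*c^2 + 70*c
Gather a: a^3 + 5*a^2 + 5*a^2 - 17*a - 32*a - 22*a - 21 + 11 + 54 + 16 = a^3 + 10*a^2 - 71*a + 60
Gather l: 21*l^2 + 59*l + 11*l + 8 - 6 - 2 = 21*l^2 + 70*l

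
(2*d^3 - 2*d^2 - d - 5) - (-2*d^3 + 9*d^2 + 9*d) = 4*d^3 - 11*d^2 - 10*d - 5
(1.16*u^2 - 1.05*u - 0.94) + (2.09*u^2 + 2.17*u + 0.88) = 3.25*u^2 + 1.12*u - 0.0599999999999999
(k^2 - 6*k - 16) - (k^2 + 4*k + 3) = -10*k - 19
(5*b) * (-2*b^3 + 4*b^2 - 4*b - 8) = -10*b^4 + 20*b^3 - 20*b^2 - 40*b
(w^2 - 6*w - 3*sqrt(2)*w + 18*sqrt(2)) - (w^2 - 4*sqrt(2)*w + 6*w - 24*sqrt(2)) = -12*w + sqrt(2)*w + 42*sqrt(2)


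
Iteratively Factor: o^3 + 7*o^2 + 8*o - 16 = (o + 4)*(o^2 + 3*o - 4) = (o + 4)^2*(o - 1)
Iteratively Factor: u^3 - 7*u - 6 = (u + 2)*(u^2 - 2*u - 3) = (u + 1)*(u + 2)*(u - 3)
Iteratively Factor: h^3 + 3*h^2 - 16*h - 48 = (h - 4)*(h^2 + 7*h + 12) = (h - 4)*(h + 4)*(h + 3)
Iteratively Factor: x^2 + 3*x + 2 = (x + 2)*(x + 1)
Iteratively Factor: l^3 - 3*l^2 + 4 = (l + 1)*(l^2 - 4*l + 4) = (l - 2)*(l + 1)*(l - 2)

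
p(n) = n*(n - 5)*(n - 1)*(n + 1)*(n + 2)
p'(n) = n*(n - 5)*(n - 1)*(n + 1) + n*(n - 5)*(n - 1)*(n + 2) + n*(n - 5)*(n + 1)*(n + 2) + n*(n - 1)*(n + 1)*(n + 2) + (n - 5)*(n - 1)*(n + 1)*(n + 2)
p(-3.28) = -339.23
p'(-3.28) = 637.46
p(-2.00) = 0.00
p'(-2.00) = 42.00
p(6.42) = 3087.01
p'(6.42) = 4007.03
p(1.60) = -30.55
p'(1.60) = -81.26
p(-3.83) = -845.95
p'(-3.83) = 1253.01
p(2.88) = -217.34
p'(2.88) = -189.10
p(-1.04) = 0.49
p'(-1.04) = -12.59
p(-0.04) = -0.39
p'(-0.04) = 9.71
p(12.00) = 168168.00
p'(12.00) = 78274.00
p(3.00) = -240.00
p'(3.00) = -188.00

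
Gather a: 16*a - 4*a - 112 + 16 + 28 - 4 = 12*a - 72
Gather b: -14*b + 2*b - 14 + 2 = -12*b - 12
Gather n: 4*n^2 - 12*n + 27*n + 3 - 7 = 4*n^2 + 15*n - 4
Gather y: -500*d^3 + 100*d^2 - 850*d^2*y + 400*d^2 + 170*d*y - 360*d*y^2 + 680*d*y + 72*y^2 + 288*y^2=-500*d^3 + 500*d^2 + y^2*(360 - 360*d) + y*(-850*d^2 + 850*d)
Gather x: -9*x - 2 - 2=-9*x - 4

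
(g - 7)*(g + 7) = g^2 - 49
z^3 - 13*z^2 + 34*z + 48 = (z - 8)*(z - 6)*(z + 1)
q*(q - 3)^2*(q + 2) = q^4 - 4*q^3 - 3*q^2 + 18*q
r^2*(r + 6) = r^3 + 6*r^2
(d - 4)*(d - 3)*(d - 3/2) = d^3 - 17*d^2/2 + 45*d/2 - 18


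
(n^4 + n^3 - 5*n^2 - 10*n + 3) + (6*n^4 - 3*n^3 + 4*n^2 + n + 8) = 7*n^4 - 2*n^3 - n^2 - 9*n + 11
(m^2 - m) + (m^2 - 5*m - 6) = 2*m^2 - 6*m - 6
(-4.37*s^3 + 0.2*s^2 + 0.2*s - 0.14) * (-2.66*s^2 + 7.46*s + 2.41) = 11.6242*s^5 - 33.1322*s^4 - 9.5717*s^3 + 2.3464*s^2 - 0.5624*s - 0.3374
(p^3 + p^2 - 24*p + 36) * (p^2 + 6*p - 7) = p^5 + 7*p^4 - 25*p^3 - 115*p^2 + 384*p - 252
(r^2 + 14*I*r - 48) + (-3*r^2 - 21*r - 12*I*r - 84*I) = -2*r^2 - 21*r + 2*I*r - 48 - 84*I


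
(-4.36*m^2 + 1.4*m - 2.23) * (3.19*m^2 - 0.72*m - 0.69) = -13.9084*m^4 + 7.6052*m^3 - 5.1133*m^2 + 0.6396*m + 1.5387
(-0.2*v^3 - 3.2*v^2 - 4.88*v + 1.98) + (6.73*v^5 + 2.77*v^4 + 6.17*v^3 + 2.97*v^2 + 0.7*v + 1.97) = 6.73*v^5 + 2.77*v^4 + 5.97*v^3 - 0.23*v^2 - 4.18*v + 3.95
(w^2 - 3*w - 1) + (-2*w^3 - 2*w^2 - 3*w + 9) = -2*w^3 - w^2 - 6*w + 8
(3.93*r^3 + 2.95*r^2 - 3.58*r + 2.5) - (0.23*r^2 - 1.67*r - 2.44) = 3.93*r^3 + 2.72*r^2 - 1.91*r + 4.94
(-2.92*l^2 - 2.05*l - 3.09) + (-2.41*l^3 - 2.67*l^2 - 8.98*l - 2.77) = -2.41*l^3 - 5.59*l^2 - 11.03*l - 5.86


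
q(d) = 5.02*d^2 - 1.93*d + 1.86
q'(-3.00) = -32.05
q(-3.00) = 52.83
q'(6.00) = 58.31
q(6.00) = 171.00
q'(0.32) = 1.28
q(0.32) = 1.76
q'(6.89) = 67.25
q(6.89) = 226.87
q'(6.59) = 64.23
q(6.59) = 207.15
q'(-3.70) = -39.08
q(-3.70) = 77.72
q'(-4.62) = -48.31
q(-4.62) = 117.93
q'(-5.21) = -54.24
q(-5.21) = 148.18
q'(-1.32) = -15.18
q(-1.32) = 13.15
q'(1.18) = 9.92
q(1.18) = 6.57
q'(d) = 10.04*d - 1.93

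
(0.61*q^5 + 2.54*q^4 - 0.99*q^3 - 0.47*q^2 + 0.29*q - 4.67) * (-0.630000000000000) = -0.3843*q^5 - 1.6002*q^4 + 0.6237*q^3 + 0.2961*q^2 - 0.1827*q + 2.9421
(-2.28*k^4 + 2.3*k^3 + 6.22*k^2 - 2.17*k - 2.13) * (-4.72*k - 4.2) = 10.7616*k^5 - 1.28*k^4 - 39.0184*k^3 - 15.8816*k^2 + 19.1676*k + 8.946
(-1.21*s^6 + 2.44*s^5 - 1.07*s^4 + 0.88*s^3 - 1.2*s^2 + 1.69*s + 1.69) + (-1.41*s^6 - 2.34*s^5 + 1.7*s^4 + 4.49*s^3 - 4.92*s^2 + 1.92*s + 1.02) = -2.62*s^6 + 0.1*s^5 + 0.63*s^4 + 5.37*s^3 - 6.12*s^2 + 3.61*s + 2.71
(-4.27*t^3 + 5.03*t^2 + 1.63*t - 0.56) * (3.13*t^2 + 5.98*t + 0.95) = -13.3651*t^5 - 9.7907*t^4 + 31.1248*t^3 + 12.7731*t^2 - 1.8003*t - 0.532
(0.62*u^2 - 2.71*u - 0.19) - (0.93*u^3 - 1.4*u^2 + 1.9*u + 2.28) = -0.93*u^3 + 2.02*u^2 - 4.61*u - 2.47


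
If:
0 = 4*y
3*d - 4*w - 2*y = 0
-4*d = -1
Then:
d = 1/4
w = 3/16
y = 0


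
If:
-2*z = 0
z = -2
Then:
No Solution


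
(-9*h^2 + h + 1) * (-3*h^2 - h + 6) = 27*h^4 + 6*h^3 - 58*h^2 + 5*h + 6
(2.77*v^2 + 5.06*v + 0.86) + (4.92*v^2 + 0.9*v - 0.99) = 7.69*v^2 + 5.96*v - 0.13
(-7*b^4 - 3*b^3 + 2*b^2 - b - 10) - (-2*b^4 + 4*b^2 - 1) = -5*b^4 - 3*b^3 - 2*b^2 - b - 9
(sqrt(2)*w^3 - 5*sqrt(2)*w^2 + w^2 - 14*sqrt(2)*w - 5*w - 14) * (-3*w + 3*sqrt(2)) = -3*sqrt(2)*w^4 + 3*w^3 + 15*sqrt(2)*w^3 - 15*w^2 + 45*sqrt(2)*w^2 - 42*w - 15*sqrt(2)*w - 42*sqrt(2)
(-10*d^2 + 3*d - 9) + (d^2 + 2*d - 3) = -9*d^2 + 5*d - 12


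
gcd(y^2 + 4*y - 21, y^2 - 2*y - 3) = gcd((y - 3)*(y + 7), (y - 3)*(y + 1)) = y - 3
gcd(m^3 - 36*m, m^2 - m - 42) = m + 6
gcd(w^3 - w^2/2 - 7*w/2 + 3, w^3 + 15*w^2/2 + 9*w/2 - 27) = w - 3/2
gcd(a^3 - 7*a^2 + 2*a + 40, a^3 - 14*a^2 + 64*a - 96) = a - 4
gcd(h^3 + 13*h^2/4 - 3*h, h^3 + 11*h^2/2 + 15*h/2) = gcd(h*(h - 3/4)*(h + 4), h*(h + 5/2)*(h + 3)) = h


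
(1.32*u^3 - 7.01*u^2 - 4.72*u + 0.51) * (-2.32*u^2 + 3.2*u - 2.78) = -3.0624*u^5 + 20.4872*u^4 - 15.1512*u^3 + 3.2006*u^2 + 14.7536*u - 1.4178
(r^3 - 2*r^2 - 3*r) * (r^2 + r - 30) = r^5 - r^4 - 35*r^3 + 57*r^2 + 90*r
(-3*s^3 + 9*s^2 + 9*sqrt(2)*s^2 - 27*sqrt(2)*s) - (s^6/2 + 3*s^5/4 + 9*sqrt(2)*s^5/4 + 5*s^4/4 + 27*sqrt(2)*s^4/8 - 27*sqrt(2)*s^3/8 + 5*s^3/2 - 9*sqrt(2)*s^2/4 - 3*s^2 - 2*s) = -s^6/2 - 9*sqrt(2)*s^5/4 - 3*s^5/4 - 27*sqrt(2)*s^4/8 - 5*s^4/4 - 11*s^3/2 + 27*sqrt(2)*s^3/8 + 12*s^2 + 45*sqrt(2)*s^2/4 - 27*sqrt(2)*s + 2*s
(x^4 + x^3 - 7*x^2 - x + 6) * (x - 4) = x^5 - 3*x^4 - 11*x^3 + 27*x^2 + 10*x - 24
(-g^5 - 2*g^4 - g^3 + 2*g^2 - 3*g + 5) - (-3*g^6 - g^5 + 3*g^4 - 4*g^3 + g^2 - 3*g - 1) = 3*g^6 - 5*g^4 + 3*g^3 + g^2 + 6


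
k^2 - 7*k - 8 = (k - 8)*(k + 1)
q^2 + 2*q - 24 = (q - 4)*(q + 6)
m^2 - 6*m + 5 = (m - 5)*(m - 1)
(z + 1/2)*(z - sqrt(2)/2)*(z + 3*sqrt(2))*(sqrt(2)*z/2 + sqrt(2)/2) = sqrt(2)*z^4/2 + 3*sqrt(2)*z^3/4 + 5*z^3/2 - 5*sqrt(2)*z^2/4 + 15*z^2/4 - 9*sqrt(2)*z/4 + 5*z/4 - 3*sqrt(2)/4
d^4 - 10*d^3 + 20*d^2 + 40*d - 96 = (d - 6)*(d - 4)*(d - 2)*(d + 2)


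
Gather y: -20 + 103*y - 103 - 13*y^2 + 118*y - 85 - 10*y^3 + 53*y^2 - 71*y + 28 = -10*y^3 + 40*y^2 + 150*y - 180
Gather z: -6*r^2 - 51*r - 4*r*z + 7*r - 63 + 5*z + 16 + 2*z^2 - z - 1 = -6*r^2 - 44*r + 2*z^2 + z*(4 - 4*r) - 48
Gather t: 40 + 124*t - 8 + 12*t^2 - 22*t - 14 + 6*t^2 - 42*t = 18*t^2 + 60*t + 18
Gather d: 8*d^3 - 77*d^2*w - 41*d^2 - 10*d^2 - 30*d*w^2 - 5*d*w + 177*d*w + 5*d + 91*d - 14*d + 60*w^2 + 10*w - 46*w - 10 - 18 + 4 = 8*d^3 + d^2*(-77*w - 51) + d*(-30*w^2 + 172*w + 82) + 60*w^2 - 36*w - 24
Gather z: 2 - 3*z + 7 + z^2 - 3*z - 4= z^2 - 6*z + 5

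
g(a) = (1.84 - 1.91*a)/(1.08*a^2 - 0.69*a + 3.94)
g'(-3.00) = 0.10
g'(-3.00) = 0.10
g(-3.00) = 0.48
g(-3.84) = 0.41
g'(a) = (0.69 - 2.16*a)*(1.84 - 1.91*a)/(1.08*a^2 - 0.69*a + 3.94)^2 - 1.91/(1.08*a^2 - 0.69*a + 3.94) = (2.0628*a^2 - 3.9744*a - 6.2558)/(1.1664*a^4 - 1.4904*a^3 + 8.9865*a^2 - 5.4372*a + 15.5236)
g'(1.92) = -0.14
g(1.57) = -0.21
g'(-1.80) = 0.10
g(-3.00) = 0.48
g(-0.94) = 0.66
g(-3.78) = 0.41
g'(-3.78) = 0.08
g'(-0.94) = -0.02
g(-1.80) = 0.61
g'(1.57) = -0.24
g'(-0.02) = -0.39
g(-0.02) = 0.47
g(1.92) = -0.28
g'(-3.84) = 0.08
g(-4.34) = 0.37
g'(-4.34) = 0.07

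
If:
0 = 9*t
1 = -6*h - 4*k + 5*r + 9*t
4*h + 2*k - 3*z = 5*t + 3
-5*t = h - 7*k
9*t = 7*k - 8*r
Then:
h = -56/333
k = -8/333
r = -7/333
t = 0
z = -413/333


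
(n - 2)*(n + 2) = n^2 - 4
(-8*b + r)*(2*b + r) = -16*b^2 - 6*b*r + r^2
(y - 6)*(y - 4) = y^2 - 10*y + 24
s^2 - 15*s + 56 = (s - 8)*(s - 7)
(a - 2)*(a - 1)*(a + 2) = a^3 - a^2 - 4*a + 4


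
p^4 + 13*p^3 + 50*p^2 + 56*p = p*(p + 2)*(p + 4)*(p + 7)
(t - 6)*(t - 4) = t^2 - 10*t + 24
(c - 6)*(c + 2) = c^2 - 4*c - 12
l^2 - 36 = (l - 6)*(l + 6)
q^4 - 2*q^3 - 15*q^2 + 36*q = q*(q - 3)^2*(q + 4)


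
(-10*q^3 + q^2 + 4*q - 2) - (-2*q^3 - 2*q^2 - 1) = -8*q^3 + 3*q^2 + 4*q - 1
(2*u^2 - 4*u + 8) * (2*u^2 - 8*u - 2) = 4*u^4 - 24*u^3 + 44*u^2 - 56*u - 16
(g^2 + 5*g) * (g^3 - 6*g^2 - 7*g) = g^5 - g^4 - 37*g^3 - 35*g^2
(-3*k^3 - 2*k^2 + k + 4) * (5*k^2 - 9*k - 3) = -15*k^5 + 17*k^4 + 32*k^3 + 17*k^2 - 39*k - 12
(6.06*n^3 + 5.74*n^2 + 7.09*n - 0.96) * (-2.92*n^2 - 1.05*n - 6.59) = -17.6952*n^5 - 23.1238*n^4 - 66.6652*n^3 - 42.4679*n^2 - 45.7151*n + 6.3264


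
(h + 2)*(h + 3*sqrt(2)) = h^2 + 2*h + 3*sqrt(2)*h + 6*sqrt(2)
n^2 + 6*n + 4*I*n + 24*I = (n + 6)*(n + 4*I)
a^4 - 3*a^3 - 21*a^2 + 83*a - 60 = (a - 4)*(a - 3)*(a - 1)*(a + 5)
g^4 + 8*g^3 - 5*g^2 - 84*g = g*(g - 3)*(g + 4)*(g + 7)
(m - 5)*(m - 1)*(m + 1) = m^3 - 5*m^2 - m + 5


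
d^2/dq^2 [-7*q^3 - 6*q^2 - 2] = -42*q - 12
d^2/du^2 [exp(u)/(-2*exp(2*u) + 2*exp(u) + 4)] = (2*(2*exp(u) - 1)^2*exp(2*u) + (8*exp(u) - 3)*(-exp(2*u) + exp(u) + 2)*exp(u) + (-exp(2*u) + exp(u) + 2)^2)*exp(u)/(2*(-exp(2*u) + exp(u) + 2)^3)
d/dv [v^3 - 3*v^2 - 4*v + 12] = 3*v^2 - 6*v - 4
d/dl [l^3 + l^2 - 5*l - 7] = 3*l^2 + 2*l - 5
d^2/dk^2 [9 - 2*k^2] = -4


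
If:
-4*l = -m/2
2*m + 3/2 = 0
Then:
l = -3/32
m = -3/4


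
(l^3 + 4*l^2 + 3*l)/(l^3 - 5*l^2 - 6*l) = (l + 3)/(l - 6)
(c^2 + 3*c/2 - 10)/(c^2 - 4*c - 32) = (c - 5/2)/(c - 8)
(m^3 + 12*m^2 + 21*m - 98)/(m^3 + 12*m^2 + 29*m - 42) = (m^2 + 5*m - 14)/(m^2 + 5*m - 6)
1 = 1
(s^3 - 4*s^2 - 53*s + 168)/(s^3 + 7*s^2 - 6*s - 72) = (s^2 - s - 56)/(s^2 + 10*s + 24)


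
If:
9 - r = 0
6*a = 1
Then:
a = 1/6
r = 9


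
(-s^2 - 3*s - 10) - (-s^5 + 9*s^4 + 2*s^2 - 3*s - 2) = s^5 - 9*s^4 - 3*s^2 - 8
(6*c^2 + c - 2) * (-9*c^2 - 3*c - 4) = -54*c^4 - 27*c^3 - 9*c^2 + 2*c + 8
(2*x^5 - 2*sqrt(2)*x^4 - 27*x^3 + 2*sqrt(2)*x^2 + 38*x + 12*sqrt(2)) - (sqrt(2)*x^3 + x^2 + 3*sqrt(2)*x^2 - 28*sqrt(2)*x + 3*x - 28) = 2*x^5 - 2*sqrt(2)*x^4 - 27*x^3 - sqrt(2)*x^3 - sqrt(2)*x^2 - x^2 + 35*x + 28*sqrt(2)*x + 12*sqrt(2) + 28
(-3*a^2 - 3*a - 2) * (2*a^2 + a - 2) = -6*a^4 - 9*a^3 - a^2 + 4*a + 4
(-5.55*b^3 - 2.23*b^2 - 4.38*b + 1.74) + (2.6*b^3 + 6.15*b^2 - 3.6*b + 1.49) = -2.95*b^3 + 3.92*b^2 - 7.98*b + 3.23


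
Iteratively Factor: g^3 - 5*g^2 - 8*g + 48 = (g - 4)*(g^2 - g - 12) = (g - 4)*(g + 3)*(g - 4)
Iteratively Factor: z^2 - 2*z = (z - 2)*(z)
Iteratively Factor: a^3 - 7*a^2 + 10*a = (a - 2)*(a^2 - 5*a) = (a - 5)*(a - 2)*(a)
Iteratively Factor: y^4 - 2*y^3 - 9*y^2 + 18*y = (y)*(y^3 - 2*y^2 - 9*y + 18) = y*(y - 3)*(y^2 + y - 6) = y*(y - 3)*(y - 2)*(y + 3)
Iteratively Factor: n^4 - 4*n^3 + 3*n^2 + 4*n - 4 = (n - 1)*(n^3 - 3*n^2 + 4) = (n - 1)*(n + 1)*(n^2 - 4*n + 4) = (n - 2)*(n - 1)*(n + 1)*(n - 2)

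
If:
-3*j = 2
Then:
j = -2/3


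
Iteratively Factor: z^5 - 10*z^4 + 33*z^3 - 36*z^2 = (z - 3)*(z^4 - 7*z^3 + 12*z^2) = (z - 4)*(z - 3)*(z^3 - 3*z^2) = z*(z - 4)*(z - 3)*(z^2 - 3*z) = z^2*(z - 4)*(z - 3)*(z - 3)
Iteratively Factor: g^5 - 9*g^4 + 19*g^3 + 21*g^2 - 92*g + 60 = (g + 2)*(g^4 - 11*g^3 + 41*g^2 - 61*g + 30) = (g - 2)*(g + 2)*(g^3 - 9*g^2 + 23*g - 15) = (g - 5)*(g - 2)*(g + 2)*(g^2 - 4*g + 3) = (g - 5)*(g - 3)*(g - 2)*(g + 2)*(g - 1)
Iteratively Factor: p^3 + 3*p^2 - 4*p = (p)*(p^2 + 3*p - 4) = p*(p - 1)*(p + 4)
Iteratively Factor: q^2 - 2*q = (q - 2)*(q)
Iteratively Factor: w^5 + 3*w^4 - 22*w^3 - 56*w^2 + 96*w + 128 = (w - 2)*(w^4 + 5*w^3 - 12*w^2 - 80*w - 64) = (w - 2)*(w + 1)*(w^3 + 4*w^2 - 16*w - 64) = (w - 2)*(w + 1)*(w + 4)*(w^2 - 16) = (w - 2)*(w + 1)*(w + 4)^2*(w - 4)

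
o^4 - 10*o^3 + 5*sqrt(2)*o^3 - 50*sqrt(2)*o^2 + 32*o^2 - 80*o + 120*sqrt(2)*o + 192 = (o - 6)*(o - 4)*(o + sqrt(2))*(o + 4*sqrt(2))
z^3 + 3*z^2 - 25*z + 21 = (z - 3)*(z - 1)*(z + 7)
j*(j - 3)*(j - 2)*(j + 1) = j^4 - 4*j^3 + j^2 + 6*j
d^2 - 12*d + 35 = (d - 7)*(d - 5)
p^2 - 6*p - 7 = (p - 7)*(p + 1)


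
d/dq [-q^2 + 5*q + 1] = 5 - 2*q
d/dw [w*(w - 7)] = 2*w - 7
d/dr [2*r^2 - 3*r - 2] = 4*r - 3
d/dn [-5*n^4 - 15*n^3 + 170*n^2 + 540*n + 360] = -20*n^3 - 45*n^2 + 340*n + 540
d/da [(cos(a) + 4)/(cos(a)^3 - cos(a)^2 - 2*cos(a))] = (-13*cos(a) + 11*cos(2*a) + cos(3*a) - 5)*sin(a)/(2*(sin(a)^2 + cos(a) + 1)^2*cos(a)^2)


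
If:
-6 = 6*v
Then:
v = -1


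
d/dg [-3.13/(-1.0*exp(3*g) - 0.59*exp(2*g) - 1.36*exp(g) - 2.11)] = (-9.39*exp(2*g) - 3.6934*exp(g) - 4.2568)*exp(g)/(1.0*exp(3*g) + 0.59*exp(2*g) + 1.36*exp(g) + 2.11)^2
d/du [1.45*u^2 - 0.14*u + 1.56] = 2.9*u - 0.14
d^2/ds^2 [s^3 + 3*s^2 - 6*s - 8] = 6*s + 6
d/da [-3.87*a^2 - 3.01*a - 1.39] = -7.74*a - 3.01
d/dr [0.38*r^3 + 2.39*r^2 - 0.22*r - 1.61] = 1.14*r^2 + 4.78*r - 0.22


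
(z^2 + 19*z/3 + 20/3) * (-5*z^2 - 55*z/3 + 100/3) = -5*z^4 - 50*z^3 - 1045*z^2/9 + 800*z/9 + 2000/9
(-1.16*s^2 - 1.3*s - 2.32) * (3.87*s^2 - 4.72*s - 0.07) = -4.4892*s^4 + 0.444199999999999*s^3 - 2.7612*s^2 + 11.0414*s + 0.1624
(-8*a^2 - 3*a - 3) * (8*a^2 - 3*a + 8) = -64*a^4 - 79*a^2 - 15*a - 24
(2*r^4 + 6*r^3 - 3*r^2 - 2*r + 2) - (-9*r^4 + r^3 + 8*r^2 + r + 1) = 11*r^4 + 5*r^3 - 11*r^2 - 3*r + 1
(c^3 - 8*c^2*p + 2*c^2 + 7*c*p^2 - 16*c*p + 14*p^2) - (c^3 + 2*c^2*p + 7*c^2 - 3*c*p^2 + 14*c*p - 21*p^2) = -10*c^2*p - 5*c^2 + 10*c*p^2 - 30*c*p + 35*p^2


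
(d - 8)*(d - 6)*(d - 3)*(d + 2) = d^4 - 15*d^3 + 56*d^2 + 36*d - 288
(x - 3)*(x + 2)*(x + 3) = x^3 + 2*x^2 - 9*x - 18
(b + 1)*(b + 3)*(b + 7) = b^3 + 11*b^2 + 31*b + 21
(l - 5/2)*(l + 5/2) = l^2 - 25/4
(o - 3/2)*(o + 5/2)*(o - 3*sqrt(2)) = o^3 - 3*sqrt(2)*o^2 + o^2 - 3*sqrt(2)*o - 15*o/4 + 45*sqrt(2)/4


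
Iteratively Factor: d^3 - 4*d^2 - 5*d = (d - 5)*(d^2 + d) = (d - 5)*(d + 1)*(d)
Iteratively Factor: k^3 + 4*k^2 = (k)*(k^2 + 4*k) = k^2*(k + 4)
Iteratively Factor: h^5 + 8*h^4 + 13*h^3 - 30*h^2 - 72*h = (h + 3)*(h^4 + 5*h^3 - 2*h^2 - 24*h) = (h + 3)*(h + 4)*(h^3 + h^2 - 6*h) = (h - 2)*(h + 3)*(h + 4)*(h^2 + 3*h) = (h - 2)*(h + 3)^2*(h + 4)*(h)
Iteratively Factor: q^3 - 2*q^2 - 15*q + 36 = (q - 3)*(q^2 + q - 12) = (q - 3)^2*(q + 4)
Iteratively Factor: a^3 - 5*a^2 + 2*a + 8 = (a + 1)*(a^2 - 6*a + 8) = (a - 4)*(a + 1)*(a - 2)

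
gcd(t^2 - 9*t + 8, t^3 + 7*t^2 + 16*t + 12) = 1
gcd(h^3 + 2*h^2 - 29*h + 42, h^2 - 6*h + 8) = h - 2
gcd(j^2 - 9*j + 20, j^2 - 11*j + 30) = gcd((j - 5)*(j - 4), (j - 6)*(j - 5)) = j - 5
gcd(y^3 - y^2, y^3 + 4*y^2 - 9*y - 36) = 1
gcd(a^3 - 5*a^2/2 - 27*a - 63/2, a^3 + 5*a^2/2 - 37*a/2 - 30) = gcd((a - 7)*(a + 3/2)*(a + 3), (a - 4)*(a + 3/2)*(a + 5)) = a + 3/2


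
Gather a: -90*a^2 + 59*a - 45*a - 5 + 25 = -90*a^2 + 14*a + 20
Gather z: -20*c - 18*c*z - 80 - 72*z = -20*c + z*(-18*c - 72) - 80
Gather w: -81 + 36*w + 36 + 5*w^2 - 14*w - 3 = 5*w^2 + 22*w - 48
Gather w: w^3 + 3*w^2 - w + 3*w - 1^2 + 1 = w^3 + 3*w^2 + 2*w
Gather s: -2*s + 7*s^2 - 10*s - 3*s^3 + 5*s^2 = -3*s^3 + 12*s^2 - 12*s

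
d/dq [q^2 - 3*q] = 2*q - 3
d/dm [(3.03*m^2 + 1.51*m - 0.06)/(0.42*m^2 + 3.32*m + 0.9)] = (9.4254*m^2 + 5.5044*m + 1.5582)/(0.1764*m^4 + 2.7888*m^3 + 11.7784*m^2 + 5.976*m + 0.81)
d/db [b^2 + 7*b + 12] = 2*b + 7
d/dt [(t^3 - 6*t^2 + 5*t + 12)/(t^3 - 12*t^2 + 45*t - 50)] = 2*(-3*t^3 + 25*t^2 - 73*t + 79)/(t^5 - 19*t^4 + 139*t^3 - 485*t^2 + 800*t - 500)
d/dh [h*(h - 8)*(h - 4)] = 3*h^2 - 24*h + 32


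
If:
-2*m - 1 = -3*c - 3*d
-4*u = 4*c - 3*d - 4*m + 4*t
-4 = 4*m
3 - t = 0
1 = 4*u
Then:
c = -18/7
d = 47/21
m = -1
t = 3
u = 1/4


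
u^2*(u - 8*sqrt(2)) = u^3 - 8*sqrt(2)*u^2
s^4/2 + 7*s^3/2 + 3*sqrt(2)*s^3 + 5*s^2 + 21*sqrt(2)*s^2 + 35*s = s*(s/2 + sqrt(2)/2)*(s + 7)*(s + 5*sqrt(2))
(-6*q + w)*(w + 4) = -6*q*w - 24*q + w^2 + 4*w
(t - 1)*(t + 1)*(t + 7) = t^3 + 7*t^2 - t - 7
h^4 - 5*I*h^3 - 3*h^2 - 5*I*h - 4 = (h - 4*I)*(h - I)^2*(h + I)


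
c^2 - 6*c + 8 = (c - 4)*(c - 2)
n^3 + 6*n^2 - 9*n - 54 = (n - 3)*(n + 3)*(n + 6)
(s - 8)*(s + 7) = s^2 - s - 56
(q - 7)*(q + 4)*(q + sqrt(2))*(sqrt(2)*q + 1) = sqrt(2)*q^4 - 3*sqrt(2)*q^3 + 3*q^3 - 27*sqrt(2)*q^2 - 9*q^2 - 84*q - 3*sqrt(2)*q - 28*sqrt(2)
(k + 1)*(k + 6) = k^2 + 7*k + 6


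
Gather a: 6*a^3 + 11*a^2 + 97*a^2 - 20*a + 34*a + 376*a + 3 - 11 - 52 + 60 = 6*a^3 + 108*a^2 + 390*a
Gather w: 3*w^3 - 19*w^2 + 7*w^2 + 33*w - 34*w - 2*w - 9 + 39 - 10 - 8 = 3*w^3 - 12*w^2 - 3*w + 12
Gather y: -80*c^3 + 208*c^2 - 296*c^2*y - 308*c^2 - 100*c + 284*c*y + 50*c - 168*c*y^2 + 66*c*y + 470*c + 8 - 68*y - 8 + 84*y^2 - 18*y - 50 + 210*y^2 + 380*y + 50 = -80*c^3 - 100*c^2 + 420*c + y^2*(294 - 168*c) + y*(-296*c^2 + 350*c + 294)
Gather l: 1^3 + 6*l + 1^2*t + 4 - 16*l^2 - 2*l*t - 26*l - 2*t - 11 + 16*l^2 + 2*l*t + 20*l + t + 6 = 0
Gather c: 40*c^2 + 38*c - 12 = 40*c^2 + 38*c - 12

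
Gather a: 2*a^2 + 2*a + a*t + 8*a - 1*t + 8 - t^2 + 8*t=2*a^2 + a*(t + 10) - t^2 + 7*t + 8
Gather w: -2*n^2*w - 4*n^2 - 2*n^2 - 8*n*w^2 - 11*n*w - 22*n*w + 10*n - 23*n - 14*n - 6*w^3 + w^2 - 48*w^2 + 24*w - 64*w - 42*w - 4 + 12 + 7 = -6*n^2 - 27*n - 6*w^3 + w^2*(-8*n - 47) + w*(-2*n^2 - 33*n - 82) + 15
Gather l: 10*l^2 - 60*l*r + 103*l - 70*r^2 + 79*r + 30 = 10*l^2 + l*(103 - 60*r) - 70*r^2 + 79*r + 30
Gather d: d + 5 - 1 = d + 4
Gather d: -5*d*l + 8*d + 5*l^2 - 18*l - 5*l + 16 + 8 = d*(8 - 5*l) + 5*l^2 - 23*l + 24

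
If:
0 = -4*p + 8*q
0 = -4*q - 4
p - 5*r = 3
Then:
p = -2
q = -1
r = -1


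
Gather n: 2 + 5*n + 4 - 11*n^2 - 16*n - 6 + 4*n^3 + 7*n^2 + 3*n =4*n^3 - 4*n^2 - 8*n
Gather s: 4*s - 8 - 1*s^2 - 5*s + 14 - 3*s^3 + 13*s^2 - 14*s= -3*s^3 + 12*s^2 - 15*s + 6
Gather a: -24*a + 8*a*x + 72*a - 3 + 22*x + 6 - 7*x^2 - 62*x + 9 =a*(8*x + 48) - 7*x^2 - 40*x + 12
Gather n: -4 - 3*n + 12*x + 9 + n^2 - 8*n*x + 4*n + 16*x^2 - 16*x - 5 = n^2 + n*(1 - 8*x) + 16*x^2 - 4*x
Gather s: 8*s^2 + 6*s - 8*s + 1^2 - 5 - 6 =8*s^2 - 2*s - 10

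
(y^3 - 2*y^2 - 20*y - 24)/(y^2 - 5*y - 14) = (y^2 - 4*y - 12)/(y - 7)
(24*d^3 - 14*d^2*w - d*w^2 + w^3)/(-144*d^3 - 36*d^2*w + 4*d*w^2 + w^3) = (6*d^2 - 5*d*w + w^2)/(-36*d^2 + w^2)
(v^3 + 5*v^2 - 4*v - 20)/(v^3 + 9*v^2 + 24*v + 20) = (v - 2)/(v + 2)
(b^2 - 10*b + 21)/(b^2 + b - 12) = (b - 7)/(b + 4)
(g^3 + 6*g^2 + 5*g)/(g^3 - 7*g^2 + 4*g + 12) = g*(g + 5)/(g^2 - 8*g + 12)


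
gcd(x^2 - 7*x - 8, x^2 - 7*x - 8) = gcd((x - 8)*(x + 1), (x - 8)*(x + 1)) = x^2 - 7*x - 8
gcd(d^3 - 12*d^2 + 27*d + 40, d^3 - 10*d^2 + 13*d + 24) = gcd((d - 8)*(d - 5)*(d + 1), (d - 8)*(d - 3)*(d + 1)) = d^2 - 7*d - 8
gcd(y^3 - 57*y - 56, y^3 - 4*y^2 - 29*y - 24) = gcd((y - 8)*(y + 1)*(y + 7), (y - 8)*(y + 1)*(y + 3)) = y^2 - 7*y - 8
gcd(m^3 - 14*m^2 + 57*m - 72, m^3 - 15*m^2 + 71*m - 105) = m - 3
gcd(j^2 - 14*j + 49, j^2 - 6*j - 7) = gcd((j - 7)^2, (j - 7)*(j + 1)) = j - 7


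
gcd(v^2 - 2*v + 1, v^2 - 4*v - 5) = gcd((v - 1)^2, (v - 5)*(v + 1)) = 1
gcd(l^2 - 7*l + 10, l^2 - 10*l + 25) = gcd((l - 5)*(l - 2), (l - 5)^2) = l - 5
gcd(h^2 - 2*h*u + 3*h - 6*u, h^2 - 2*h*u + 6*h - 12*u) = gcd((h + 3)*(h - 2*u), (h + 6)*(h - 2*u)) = -h + 2*u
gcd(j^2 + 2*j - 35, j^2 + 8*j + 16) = 1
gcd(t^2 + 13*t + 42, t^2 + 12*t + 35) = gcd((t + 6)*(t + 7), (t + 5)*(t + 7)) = t + 7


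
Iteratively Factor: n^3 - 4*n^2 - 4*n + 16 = (n - 2)*(n^2 - 2*n - 8) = (n - 2)*(n + 2)*(n - 4)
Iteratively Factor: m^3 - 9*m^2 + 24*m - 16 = (m - 4)*(m^2 - 5*m + 4) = (m - 4)*(m - 1)*(m - 4)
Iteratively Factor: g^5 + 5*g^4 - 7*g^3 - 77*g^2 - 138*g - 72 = (g + 3)*(g^4 + 2*g^3 - 13*g^2 - 38*g - 24) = (g - 4)*(g + 3)*(g^3 + 6*g^2 + 11*g + 6) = (g - 4)*(g + 1)*(g + 3)*(g^2 + 5*g + 6) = (g - 4)*(g + 1)*(g + 3)^2*(g + 2)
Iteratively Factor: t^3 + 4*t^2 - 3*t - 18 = (t + 3)*(t^2 + t - 6) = (t - 2)*(t + 3)*(t + 3)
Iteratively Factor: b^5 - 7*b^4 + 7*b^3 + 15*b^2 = (b)*(b^4 - 7*b^3 + 7*b^2 + 15*b) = b*(b - 3)*(b^3 - 4*b^2 - 5*b) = b*(b - 5)*(b - 3)*(b^2 + b) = b*(b - 5)*(b - 3)*(b + 1)*(b)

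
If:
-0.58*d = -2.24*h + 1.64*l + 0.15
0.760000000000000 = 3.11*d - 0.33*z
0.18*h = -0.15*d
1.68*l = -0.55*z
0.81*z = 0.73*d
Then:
No Solution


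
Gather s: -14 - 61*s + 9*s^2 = 9*s^2 - 61*s - 14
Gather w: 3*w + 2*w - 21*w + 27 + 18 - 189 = -16*w - 144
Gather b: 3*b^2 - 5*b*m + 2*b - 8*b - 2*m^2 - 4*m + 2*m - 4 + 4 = 3*b^2 + b*(-5*m - 6) - 2*m^2 - 2*m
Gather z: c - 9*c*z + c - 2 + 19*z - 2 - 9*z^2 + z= 2*c - 9*z^2 + z*(20 - 9*c) - 4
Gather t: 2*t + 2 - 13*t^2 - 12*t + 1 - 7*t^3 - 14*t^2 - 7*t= -7*t^3 - 27*t^2 - 17*t + 3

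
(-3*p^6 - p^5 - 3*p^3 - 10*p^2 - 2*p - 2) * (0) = 0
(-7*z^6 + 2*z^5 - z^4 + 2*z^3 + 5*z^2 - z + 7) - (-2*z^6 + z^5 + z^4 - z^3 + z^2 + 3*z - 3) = -5*z^6 + z^5 - 2*z^4 + 3*z^3 + 4*z^2 - 4*z + 10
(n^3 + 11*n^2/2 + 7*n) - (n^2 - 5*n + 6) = n^3 + 9*n^2/2 + 12*n - 6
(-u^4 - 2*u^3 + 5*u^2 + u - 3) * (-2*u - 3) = 2*u^5 + 7*u^4 - 4*u^3 - 17*u^2 + 3*u + 9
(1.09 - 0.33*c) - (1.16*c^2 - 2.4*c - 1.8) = -1.16*c^2 + 2.07*c + 2.89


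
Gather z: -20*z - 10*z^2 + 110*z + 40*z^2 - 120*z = 30*z^2 - 30*z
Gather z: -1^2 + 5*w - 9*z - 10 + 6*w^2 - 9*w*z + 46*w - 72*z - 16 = 6*w^2 + 51*w + z*(-9*w - 81) - 27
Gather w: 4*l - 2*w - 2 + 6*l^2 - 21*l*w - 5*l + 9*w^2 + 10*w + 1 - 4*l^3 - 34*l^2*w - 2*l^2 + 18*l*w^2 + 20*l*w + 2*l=-4*l^3 + 4*l^2 + l + w^2*(18*l + 9) + w*(-34*l^2 - l + 8) - 1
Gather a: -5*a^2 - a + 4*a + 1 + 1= -5*a^2 + 3*a + 2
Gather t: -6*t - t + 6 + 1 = 7 - 7*t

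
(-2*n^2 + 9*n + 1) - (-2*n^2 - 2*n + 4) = 11*n - 3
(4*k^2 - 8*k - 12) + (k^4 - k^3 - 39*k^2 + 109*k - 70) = k^4 - k^3 - 35*k^2 + 101*k - 82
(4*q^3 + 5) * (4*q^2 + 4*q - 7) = 16*q^5 + 16*q^4 - 28*q^3 + 20*q^2 + 20*q - 35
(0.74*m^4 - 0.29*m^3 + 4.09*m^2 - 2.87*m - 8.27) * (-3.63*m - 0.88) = -2.6862*m^5 + 0.4015*m^4 - 14.5915*m^3 + 6.8189*m^2 + 32.5457*m + 7.2776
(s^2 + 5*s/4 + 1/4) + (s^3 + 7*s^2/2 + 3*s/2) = s^3 + 9*s^2/2 + 11*s/4 + 1/4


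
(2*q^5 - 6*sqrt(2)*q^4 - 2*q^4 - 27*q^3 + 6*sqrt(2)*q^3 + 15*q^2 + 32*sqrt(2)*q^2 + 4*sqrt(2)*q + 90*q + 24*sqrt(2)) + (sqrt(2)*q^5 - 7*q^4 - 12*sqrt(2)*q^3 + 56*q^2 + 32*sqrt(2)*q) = sqrt(2)*q^5 + 2*q^5 - 9*q^4 - 6*sqrt(2)*q^4 - 27*q^3 - 6*sqrt(2)*q^3 + 32*sqrt(2)*q^2 + 71*q^2 + 36*sqrt(2)*q + 90*q + 24*sqrt(2)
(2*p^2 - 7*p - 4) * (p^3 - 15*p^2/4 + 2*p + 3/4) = 2*p^5 - 29*p^4/2 + 105*p^3/4 + 5*p^2/2 - 53*p/4 - 3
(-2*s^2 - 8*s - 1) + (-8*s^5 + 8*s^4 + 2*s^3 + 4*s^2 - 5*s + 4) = -8*s^5 + 8*s^4 + 2*s^3 + 2*s^2 - 13*s + 3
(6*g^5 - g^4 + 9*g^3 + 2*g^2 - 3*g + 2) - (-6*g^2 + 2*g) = 6*g^5 - g^4 + 9*g^3 + 8*g^2 - 5*g + 2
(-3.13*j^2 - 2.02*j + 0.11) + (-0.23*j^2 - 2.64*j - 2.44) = -3.36*j^2 - 4.66*j - 2.33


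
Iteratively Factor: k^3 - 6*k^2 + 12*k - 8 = (k - 2)*(k^2 - 4*k + 4) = (k - 2)^2*(k - 2)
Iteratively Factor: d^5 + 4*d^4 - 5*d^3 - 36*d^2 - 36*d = (d + 2)*(d^4 + 2*d^3 - 9*d^2 - 18*d) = (d + 2)^2*(d^3 - 9*d) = d*(d + 2)^2*(d^2 - 9) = d*(d - 3)*(d + 2)^2*(d + 3)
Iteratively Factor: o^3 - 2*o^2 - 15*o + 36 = (o - 3)*(o^2 + o - 12) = (o - 3)*(o + 4)*(o - 3)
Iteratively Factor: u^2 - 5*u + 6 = (u - 2)*(u - 3)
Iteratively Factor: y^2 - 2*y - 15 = (y - 5)*(y + 3)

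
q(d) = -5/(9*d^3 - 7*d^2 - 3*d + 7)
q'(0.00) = -0.31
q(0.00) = -0.71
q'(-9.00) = 0.00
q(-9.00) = 0.00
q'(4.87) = 0.00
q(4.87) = -0.01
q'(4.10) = 0.01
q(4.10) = -0.01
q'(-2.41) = 0.04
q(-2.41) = 0.03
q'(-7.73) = 0.00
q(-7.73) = 0.00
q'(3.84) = 0.01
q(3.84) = -0.01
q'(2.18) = 0.13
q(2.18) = -0.08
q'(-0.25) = 0.21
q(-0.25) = -0.70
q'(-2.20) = 0.06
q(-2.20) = 0.04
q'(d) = -5*(-27*d^2 + 14*d + 3)/(9*d^3 - 7*d^2 - 3*d + 7)^2 = 5*(27*d^2 - 14*d - 3)/(9*d^3 - 7*d^2 - 3*d + 7)^2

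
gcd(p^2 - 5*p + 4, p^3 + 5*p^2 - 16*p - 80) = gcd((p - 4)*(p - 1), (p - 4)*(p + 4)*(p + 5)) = p - 4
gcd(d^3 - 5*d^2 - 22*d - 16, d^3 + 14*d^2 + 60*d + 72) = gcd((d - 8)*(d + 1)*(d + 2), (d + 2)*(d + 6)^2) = d + 2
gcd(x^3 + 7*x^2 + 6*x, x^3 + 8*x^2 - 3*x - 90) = x + 6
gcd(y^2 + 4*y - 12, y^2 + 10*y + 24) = y + 6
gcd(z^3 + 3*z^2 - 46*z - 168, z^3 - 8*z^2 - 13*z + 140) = z^2 - 3*z - 28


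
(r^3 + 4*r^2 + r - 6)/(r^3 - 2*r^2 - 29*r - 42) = (r - 1)/(r - 7)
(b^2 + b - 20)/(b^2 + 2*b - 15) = (b - 4)/(b - 3)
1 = 1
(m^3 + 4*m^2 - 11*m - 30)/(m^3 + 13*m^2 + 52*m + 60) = (m - 3)/(m + 6)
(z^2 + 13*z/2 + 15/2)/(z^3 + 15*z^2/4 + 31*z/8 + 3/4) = 4*(z + 5)/(4*z^2 + 9*z + 2)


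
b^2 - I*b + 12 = (b - 4*I)*(b + 3*I)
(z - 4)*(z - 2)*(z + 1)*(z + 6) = z^4 + z^3 - 28*z^2 + 20*z + 48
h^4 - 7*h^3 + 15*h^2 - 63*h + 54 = (h - 6)*(h - 1)*(h - 3*I)*(h + 3*I)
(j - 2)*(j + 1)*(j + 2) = j^3 + j^2 - 4*j - 4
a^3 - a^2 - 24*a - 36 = (a - 6)*(a + 2)*(a + 3)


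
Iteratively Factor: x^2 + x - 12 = (x - 3)*(x + 4)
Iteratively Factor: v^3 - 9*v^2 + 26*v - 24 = (v - 3)*(v^2 - 6*v + 8) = (v - 3)*(v - 2)*(v - 4)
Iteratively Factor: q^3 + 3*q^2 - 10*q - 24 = (q + 4)*(q^2 - q - 6) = (q - 3)*(q + 4)*(q + 2)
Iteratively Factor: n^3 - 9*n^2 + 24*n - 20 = (n - 2)*(n^2 - 7*n + 10) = (n - 2)^2*(n - 5)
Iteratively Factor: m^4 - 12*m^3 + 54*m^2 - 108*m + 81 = (m - 3)*(m^3 - 9*m^2 + 27*m - 27) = (m - 3)^2*(m^2 - 6*m + 9) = (m - 3)^3*(m - 3)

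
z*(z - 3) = z^2 - 3*z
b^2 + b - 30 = (b - 5)*(b + 6)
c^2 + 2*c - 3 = (c - 1)*(c + 3)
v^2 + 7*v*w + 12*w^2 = (v + 3*w)*(v + 4*w)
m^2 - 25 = (m - 5)*(m + 5)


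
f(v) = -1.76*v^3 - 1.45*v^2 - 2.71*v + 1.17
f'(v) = -5.28*v^2 - 2.9*v - 2.71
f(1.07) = -5.55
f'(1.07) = -11.86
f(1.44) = -10.99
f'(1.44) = -17.83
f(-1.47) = 7.61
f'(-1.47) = -9.86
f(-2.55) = 27.84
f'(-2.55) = -29.65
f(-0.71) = 2.99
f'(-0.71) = -3.31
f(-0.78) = 3.24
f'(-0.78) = -3.66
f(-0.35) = 2.02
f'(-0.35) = -2.34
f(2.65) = -48.95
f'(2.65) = -47.47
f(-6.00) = 345.39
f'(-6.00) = -175.39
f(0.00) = 1.17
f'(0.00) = -2.71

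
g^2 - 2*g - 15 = (g - 5)*(g + 3)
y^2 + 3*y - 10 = (y - 2)*(y + 5)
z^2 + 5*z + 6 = (z + 2)*(z + 3)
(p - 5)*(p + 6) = p^2 + p - 30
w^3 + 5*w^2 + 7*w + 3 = (w + 1)^2*(w + 3)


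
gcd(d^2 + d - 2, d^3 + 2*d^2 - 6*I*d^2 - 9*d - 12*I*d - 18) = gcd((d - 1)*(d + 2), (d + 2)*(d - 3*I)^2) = d + 2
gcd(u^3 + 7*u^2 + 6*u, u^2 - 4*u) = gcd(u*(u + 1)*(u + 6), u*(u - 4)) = u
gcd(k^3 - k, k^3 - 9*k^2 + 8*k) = k^2 - k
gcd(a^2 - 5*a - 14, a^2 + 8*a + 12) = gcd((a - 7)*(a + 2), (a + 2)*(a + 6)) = a + 2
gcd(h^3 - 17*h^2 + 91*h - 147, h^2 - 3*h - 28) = h - 7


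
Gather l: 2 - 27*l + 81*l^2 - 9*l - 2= 81*l^2 - 36*l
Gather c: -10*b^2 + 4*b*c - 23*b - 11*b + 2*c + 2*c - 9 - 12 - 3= -10*b^2 - 34*b + c*(4*b + 4) - 24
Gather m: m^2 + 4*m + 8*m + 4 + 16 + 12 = m^2 + 12*m + 32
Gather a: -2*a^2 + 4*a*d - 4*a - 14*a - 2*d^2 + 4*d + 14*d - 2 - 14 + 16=-2*a^2 + a*(4*d - 18) - 2*d^2 + 18*d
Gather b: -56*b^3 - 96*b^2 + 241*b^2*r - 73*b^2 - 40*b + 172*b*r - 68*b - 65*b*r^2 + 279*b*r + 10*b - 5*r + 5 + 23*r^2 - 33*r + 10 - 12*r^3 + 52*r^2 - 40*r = -56*b^3 + b^2*(241*r - 169) + b*(-65*r^2 + 451*r - 98) - 12*r^3 + 75*r^2 - 78*r + 15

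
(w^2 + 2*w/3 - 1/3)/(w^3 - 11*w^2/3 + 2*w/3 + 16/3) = (3*w - 1)/(3*w^2 - 14*w + 16)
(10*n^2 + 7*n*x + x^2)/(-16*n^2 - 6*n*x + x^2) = (5*n + x)/(-8*n + x)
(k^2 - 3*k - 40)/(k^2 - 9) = (k^2 - 3*k - 40)/(k^2 - 9)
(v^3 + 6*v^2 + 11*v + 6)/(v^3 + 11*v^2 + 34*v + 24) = (v^2 + 5*v + 6)/(v^2 + 10*v + 24)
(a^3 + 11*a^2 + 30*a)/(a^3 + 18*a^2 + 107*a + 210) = a/(a + 7)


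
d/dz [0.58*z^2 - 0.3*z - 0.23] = 1.16*z - 0.3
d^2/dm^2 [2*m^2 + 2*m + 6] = 4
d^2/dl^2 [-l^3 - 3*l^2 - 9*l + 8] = -6*l - 6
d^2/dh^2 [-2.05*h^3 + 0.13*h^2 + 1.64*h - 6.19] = 0.26 - 12.3*h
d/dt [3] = 0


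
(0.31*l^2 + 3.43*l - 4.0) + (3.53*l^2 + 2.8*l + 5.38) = 3.84*l^2 + 6.23*l + 1.38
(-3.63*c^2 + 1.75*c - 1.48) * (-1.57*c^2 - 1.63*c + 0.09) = 5.6991*c^4 + 3.1694*c^3 - 0.8556*c^2 + 2.5699*c - 0.1332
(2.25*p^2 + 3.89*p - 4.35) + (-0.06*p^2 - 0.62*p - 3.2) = 2.19*p^2 + 3.27*p - 7.55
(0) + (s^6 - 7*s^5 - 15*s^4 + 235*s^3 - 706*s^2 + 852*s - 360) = s^6 - 7*s^5 - 15*s^4 + 235*s^3 - 706*s^2 + 852*s - 360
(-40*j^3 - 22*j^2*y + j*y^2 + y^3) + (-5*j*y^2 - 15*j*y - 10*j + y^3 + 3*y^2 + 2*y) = -40*j^3 - 22*j^2*y - 4*j*y^2 - 15*j*y - 10*j + 2*y^3 + 3*y^2 + 2*y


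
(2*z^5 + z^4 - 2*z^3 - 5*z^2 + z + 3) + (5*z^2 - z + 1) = 2*z^5 + z^4 - 2*z^3 + 4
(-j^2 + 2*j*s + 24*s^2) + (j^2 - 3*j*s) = -j*s + 24*s^2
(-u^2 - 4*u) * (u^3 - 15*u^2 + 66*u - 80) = -u^5 + 11*u^4 - 6*u^3 - 184*u^2 + 320*u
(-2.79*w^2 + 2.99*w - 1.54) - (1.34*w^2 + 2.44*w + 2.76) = -4.13*w^2 + 0.55*w - 4.3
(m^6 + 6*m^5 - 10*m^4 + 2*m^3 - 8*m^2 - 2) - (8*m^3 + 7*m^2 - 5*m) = m^6 + 6*m^5 - 10*m^4 - 6*m^3 - 15*m^2 + 5*m - 2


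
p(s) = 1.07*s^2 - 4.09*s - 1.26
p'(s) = 2.14*s - 4.09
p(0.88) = -4.03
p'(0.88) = -2.21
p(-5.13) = 47.88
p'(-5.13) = -15.07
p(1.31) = -4.78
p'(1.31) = -1.29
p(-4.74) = 42.17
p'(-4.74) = -14.23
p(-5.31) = 50.63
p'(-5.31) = -15.45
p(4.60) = 2.57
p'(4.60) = 5.75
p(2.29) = -5.01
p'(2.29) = 0.81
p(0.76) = -3.75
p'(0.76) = -2.46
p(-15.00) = 300.84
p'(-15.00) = -36.19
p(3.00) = -3.90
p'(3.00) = 2.33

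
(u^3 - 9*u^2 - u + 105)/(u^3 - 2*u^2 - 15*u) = (u - 7)/u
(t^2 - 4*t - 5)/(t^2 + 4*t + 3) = (t - 5)/(t + 3)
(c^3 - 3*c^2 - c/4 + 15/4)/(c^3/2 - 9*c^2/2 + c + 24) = (4*c^3 - 12*c^2 - c + 15)/(2*(c^3 - 9*c^2 + 2*c + 48))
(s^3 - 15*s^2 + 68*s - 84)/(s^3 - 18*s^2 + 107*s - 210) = (s - 2)/(s - 5)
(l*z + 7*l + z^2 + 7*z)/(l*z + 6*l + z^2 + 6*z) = (z + 7)/(z + 6)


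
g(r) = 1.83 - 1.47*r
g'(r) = -1.47000000000000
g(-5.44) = 9.83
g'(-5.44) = -1.47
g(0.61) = 0.93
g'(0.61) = -1.47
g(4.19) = -4.33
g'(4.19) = -1.47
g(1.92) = -0.99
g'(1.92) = -1.47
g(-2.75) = 5.87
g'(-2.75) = -1.47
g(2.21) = -1.42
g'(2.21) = -1.47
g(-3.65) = 7.20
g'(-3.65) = -1.47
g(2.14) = -1.32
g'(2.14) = -1.47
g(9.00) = -11.40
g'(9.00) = -1.47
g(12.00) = -15.81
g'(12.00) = -1.47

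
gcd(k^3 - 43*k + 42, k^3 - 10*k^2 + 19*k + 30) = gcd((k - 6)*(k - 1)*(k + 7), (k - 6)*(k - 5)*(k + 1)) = k - 6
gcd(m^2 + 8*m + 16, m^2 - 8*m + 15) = 1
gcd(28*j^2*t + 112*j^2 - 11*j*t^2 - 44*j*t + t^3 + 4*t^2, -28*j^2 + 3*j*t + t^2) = -4*j + t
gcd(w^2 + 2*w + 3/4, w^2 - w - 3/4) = w + 1/2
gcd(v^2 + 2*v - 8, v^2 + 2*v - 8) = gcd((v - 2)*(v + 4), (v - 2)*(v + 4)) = v^2 + 2*v - 8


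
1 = 1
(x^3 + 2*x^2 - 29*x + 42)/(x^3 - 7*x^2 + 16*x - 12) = (x + 7)/(x - 2)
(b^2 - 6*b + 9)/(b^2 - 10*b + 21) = (b - 3)/(b - 7)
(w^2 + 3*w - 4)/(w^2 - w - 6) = (-w^2 - 3*w + 4)/(-w^2 + w + 6)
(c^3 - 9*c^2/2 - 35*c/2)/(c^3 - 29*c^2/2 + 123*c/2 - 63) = c*(2*c + 5)/(2*c^2 - 15*c + 18)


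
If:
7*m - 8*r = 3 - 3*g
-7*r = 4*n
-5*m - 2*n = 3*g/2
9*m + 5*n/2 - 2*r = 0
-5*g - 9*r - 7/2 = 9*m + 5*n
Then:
No Solution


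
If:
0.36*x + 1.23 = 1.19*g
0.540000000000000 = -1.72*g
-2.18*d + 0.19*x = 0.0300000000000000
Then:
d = -0.40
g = -0.31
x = -4.45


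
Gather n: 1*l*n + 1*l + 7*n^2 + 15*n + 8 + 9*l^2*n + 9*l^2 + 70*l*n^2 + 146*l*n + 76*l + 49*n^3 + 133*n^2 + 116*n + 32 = 9*l^2 + 77*l + 49*n^3 + n^2*(70*l + 140) + n*(9*l^2 + 147*l + 131) + 40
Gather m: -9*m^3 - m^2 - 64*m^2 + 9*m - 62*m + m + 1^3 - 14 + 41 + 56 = -9*m^3 - 65*m^2 - 52*m + 84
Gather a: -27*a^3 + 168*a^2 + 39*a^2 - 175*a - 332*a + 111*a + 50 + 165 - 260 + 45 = -27*a^3 + 207*a^2 - 396*a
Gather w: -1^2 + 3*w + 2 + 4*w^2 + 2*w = 4*w^2 + 5*w + 1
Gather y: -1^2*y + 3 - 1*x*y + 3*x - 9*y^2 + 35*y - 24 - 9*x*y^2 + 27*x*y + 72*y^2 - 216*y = 3*x + y^2*(63 - 9*x) + y*(26*x - 182) - 21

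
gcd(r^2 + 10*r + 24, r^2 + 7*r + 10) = 1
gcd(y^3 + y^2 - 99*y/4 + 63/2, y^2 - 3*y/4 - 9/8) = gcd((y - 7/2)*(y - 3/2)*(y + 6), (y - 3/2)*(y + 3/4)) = y - 3/2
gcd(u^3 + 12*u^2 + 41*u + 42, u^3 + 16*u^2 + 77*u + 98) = u^2 + 9*u + 14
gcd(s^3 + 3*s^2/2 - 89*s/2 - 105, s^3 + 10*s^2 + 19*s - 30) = s + 6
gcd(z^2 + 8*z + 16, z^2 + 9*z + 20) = z + 4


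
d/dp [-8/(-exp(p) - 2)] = -8*exp(p)/(exp(p) + 2)^2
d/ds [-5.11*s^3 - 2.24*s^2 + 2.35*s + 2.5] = -15.33*s^2 - 4.48*s + 2.35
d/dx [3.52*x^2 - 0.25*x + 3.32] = 7.04*x - 0.25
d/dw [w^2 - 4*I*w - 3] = 2*w - 4*I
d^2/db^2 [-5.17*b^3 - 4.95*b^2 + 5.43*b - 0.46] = -31.02*b - 9.9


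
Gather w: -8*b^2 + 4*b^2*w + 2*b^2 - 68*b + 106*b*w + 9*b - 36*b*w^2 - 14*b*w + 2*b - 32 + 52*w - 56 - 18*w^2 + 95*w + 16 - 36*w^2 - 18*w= -6*b^2 - 57*b + w^2*(-36*b - 54) + w*(4*b^2 + 92*b + 129) - 72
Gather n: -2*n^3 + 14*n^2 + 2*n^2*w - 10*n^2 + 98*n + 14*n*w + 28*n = -2*n^3 + n^2*(2*w + 4) + n*(14*w + 126)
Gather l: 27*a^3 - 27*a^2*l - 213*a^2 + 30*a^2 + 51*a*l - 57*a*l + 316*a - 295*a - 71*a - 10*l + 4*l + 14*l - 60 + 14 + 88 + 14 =27*a^3 - 183*a^2 - 50*a + l*(-27*a^2 - 6*a + 8) + 56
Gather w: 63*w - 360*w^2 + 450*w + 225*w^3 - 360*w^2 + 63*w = 225*w^3 - 720*w^2 + 576*w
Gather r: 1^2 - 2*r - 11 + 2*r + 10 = 0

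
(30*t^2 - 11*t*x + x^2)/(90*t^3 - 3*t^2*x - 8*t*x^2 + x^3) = 1/(3*t + x)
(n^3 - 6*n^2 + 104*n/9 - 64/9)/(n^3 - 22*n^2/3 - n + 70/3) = (9*n^2 - 36*n + 32)/(3*(3*n^2 - 16*n - 35))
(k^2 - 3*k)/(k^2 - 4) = k*(k - 3)/(k^2 - 4)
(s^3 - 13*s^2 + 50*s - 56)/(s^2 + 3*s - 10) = (s^2 - 11*s + 28)/(s + 5)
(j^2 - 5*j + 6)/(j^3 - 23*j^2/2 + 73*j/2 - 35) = 2*(j - 3)/(2*j^2 - 19*j + 35)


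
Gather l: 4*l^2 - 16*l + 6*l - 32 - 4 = 4*l^2 - 10*l - 36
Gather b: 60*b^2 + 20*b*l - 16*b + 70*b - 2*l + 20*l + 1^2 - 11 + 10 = 60*b^2 + b*(20*l + 54) + 18*l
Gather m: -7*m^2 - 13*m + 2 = -7*m^2 - 13*m + 2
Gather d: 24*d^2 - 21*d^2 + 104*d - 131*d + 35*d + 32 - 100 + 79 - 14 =3*d^2 + 8*d - 3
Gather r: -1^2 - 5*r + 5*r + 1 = 0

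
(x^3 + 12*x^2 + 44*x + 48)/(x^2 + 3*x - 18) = (x^2 + 6*x + 8)/(x - 3)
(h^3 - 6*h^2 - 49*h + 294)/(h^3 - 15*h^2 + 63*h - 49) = (h^2 + h - 42)/(h^2 - 8*h + 7)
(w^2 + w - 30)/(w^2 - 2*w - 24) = (-w^2 - w + 30)/(-w^2 + 2*w + 24)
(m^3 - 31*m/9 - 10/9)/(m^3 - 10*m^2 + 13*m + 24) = (9*m^3 - 31*m - 10)/(9*(m^3 - 10*m^2 + 13*m + 24))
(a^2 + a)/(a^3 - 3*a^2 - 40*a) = (a + 1)/(a^2 - 3*a - 40)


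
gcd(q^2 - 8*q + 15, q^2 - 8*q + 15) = q^2 - 8*q + 15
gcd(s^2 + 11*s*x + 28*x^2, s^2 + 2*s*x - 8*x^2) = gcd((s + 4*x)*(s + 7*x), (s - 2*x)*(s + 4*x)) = s + 4*x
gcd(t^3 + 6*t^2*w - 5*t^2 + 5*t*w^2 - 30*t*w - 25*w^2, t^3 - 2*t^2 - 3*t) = 1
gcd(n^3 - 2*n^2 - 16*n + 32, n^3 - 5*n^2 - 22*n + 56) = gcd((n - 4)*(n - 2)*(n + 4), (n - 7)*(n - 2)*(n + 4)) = n^2 + 2*n - 8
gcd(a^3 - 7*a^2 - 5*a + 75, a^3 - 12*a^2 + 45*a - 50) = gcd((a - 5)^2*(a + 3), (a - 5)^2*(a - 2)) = a^2 - 10*a + 25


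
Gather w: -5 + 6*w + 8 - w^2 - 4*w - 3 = -w^2 + 2*w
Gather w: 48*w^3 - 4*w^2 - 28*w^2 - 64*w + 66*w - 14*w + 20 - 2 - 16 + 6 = 48*w^3 - 32*w^2 - 12*w + 8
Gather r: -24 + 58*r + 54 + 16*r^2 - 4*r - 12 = 16*r^2 + 54*r + 18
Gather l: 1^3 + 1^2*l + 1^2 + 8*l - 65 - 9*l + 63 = 0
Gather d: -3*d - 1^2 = -3*d - 1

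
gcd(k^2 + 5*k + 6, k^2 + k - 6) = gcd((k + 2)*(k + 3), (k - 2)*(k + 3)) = k + 3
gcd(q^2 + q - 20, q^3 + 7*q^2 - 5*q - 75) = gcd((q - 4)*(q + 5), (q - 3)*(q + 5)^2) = q + 5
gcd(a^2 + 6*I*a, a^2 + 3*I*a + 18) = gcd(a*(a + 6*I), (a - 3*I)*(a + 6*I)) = a + 6*I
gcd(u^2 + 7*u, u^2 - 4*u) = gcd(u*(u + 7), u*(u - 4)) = u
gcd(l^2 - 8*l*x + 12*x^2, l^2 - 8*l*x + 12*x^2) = l^2 - 8*l*x + 12*x^2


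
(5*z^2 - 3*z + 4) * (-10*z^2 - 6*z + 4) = -50*z^4 - 2*z^2 - 36*z + 16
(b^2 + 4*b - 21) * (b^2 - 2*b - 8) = b^4 + 2*b^3 - 37*b^2 + 10*b + 168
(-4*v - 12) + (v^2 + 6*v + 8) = v^2 + 2*v - 4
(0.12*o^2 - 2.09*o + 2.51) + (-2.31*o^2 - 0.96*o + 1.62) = -2.19*o^2 - 3.05*o + 4.13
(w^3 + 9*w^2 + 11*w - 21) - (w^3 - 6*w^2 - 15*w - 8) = 15*w^2 + 26*w - 13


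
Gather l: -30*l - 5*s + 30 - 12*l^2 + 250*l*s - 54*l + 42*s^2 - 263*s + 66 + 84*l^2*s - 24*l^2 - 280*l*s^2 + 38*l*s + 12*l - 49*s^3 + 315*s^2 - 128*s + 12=l^2*(84*s - 36) + l*(-280*s^2 + 288*s - 72) - 49*s^3 + 357*s^2 - 396*s + 108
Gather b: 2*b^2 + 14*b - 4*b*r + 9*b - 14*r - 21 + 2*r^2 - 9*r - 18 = 2*b^2 + b*(23 - 4*r) + 2*r^2 - 23*r - 39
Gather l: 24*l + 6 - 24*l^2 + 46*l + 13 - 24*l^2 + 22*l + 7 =-48*l^2 + 92*l + 26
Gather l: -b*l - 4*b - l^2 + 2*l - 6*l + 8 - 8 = -4*b - l^2 + l*(-b - 4)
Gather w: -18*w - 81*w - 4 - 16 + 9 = -99*w - 11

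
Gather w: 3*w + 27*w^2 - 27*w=27*w^2 - 24*w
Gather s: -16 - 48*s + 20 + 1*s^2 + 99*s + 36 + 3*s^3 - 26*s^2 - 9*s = 3*s^3 - 25*s^2 + 42*s + 40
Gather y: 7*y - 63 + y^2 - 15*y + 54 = y^2 - 8*y - 9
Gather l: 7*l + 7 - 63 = 7*l - 56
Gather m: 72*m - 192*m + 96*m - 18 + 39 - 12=9 - 24*m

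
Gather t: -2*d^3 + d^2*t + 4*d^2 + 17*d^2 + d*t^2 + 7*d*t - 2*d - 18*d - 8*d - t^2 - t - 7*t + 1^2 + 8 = -2*d^3 + 21*d^2 - 28*d + t^2*(d - 1) + t*(d^2 + 7*d - 8) + 9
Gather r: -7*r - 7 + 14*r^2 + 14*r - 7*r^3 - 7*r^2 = -7*r^3 + 7*r^2 + 7*r - 7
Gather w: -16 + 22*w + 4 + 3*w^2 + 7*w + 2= 3*w^2 + 29*w - 10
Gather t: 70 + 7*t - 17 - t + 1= 6*t + 54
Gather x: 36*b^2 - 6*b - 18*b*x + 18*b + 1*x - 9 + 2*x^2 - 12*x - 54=36*b^2 + 12*b + 2*x^2 + x*(-18*b - 11) - 63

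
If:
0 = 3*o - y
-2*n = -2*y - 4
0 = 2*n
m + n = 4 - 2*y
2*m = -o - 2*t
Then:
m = 8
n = 0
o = -2/3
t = -23/3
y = -2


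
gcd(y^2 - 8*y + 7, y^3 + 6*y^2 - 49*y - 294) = y - 7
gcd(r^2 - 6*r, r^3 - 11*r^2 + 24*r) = r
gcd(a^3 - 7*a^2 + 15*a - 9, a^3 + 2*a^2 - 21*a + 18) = a^2 - 4*a + 3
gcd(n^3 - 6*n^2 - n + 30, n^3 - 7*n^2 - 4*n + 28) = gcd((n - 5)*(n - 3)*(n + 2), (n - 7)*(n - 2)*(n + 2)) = n + 2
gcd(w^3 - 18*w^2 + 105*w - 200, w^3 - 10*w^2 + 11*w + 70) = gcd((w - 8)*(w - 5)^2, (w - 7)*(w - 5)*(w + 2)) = w - 5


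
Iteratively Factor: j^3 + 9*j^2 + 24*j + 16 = (j + 4)*(j^2 + 5*j + 4) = (j + 4)^2*(j + 1)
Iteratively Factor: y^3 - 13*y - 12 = (y - 4)*(y^2 + 4*y + 3) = (y - 4)*(y + 1)*(y + 3)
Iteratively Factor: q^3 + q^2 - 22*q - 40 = (q + 4)*(q^2 - 3*q - 10) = (q - 5)*(q + 4)*(q + 2)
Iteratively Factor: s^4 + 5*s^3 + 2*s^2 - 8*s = (s)*(s^3 + 5*s^2 + 2*s - 8) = s*(s - 1)*(s^2 + 6*s + 8) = s*(s - 1)*(s + 2)*(s + 4)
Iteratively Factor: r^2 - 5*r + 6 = (r - 3)*(r - 2)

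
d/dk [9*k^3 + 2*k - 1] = 27*k^2 + 2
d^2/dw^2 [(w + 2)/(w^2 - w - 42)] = 2*((-3*w - 1)*(-w^2 + w + 42) - (w + 2)*(2*w - 1)^2)/(-w^2 + w + 42)^3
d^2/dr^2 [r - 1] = 0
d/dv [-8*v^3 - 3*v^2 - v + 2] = -24*v^2 - 6*v - 1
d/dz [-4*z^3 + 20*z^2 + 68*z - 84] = -12*z^2 + 40*z + 68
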